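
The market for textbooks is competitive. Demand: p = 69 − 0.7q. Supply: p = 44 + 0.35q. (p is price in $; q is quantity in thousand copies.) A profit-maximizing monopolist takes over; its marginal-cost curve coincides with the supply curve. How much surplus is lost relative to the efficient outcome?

Competitive equilibrium: 69 − 0.7q = 44 + 0.35q → q* = 23.8095, p* = 52.3333.
Marginal revenue: MR = 69 − 1.4q. Set MR = MC: 69 − 1.4q = 44 + 0.35q → q_m = 14.2857.
Price p_m = 69 − 0.7·14.2857 = 59; MC(q_m) = 44 + 0.35·14.2857 = 49.
Competitive q* = 23.8095, so Δq = 9.5238; wedge = 59 − 49 = 10.
Deadweight loss = ½ × 9.5238 × 10 = $47.62 thousand.

$47.62 thousand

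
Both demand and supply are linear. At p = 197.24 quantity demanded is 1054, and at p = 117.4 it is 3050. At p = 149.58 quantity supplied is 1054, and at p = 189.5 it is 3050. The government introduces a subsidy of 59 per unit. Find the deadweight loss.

29008.33

Demand slope = (117.4 − 197.24)/(3050 − 1054) = −0.04, so p = 239.4 − 0.04q.
Supply slope = (189.5 − 149.58)/(3050 − 1054) = 0.02, so p = 128.5 + 0.02q.
Competitive equilibrium: 239.4 − 0.04q = 128.5 + 0.02q → q* = 1848.33333, p* = 165.46667.
The subsidy lowers effective supply by 59: p = 69.5 + 0.02q.
New quantity: 239.4 − 0.04q = 69.5 + 0.02q → q' = 2831.66667.
Overproduction Δq = 2831.66667 − 1848.33333 = 983.33334; wedge = subsidy = 59.
Welfare loss = ½ × 983.33334 × 59 = 29008.33.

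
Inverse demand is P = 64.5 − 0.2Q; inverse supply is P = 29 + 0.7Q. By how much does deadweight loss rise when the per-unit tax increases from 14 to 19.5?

102.36

Competitive equilibrium: 64.5 − 0.2Q = 29 + 0.7Q → Q* = 39.4444, P* = 56.6111.
For a per-unit tax t: ΔQ = t/0.9, so DWL = ½·t·(t/0.9) = t²/1.8.
At t = 14: DWL = 108.889. At t = 19.5: DWL = 211.25.
Increase = 211.25 − 108.889 = 102.36.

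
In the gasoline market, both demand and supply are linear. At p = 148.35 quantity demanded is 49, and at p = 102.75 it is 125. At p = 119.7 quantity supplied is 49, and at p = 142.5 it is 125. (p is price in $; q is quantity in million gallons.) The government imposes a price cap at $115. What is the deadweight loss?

Demand slope = (102.75 − 148.35)/(125 − 49) = −0.6, so p = 177.75 − 0.6q.
Supply slope = (142.5 − 119.7)/(125 − 49) = 0.3, so p = 105 + 0.3q.
Competitive equilibrium: 177.75 − 0.6q = 105 + 0.3q → q* = 80.8333, p* = 129.25.
At the ceiling p = 115, quantity supplied = (115 − 105)/0.3 = 33.3333.
Willingness to pay at q' = 33.3333: 177.75 − 0.6·33.3333 = 157.75.
Δq = 80.8333 − 33.3333 = 47.5; wedge = 157.75 − 115 = 42.75.
DWL = ½ × 47.5 × 42.75 = $1015.31 million.

$1015.31 million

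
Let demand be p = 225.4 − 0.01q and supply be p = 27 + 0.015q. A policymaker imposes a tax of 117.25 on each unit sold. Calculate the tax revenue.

Competitive equilibrium: 225.4 − 0.01q = 27 + 0.015q → q* = 7936, p* = 146.04.
With the tax, the buyer price exceeds the seller price by 117.25: (225.4 − 0.01q) − (27 + 0.015q) = 117.25 → q' = 3246.
Tax revenue = 117.25 × 3246 = 380593.50.

380593.50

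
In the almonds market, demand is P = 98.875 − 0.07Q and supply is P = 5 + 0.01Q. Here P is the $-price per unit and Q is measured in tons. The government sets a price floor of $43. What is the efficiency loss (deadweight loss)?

$5631.70

Competitive equilibrium: 98.875 − 0.07Q = 5 + 0.01Q → Q* = 1173.4375, P* = 16.73438.
At the floor P = 43, quantity demanded = (98.875 − 43)/0.07 = 798.21429.
Sellers' marginal cost at Q' = 798.21429: 5 + 0.01·798.21429 = 12.98214.
ΔQ = 1173.4375 − 798.21429 = 375.22321; wedge = 43 − 12.98214 = 30.01786.
Welfare loss = ½ × 375.22321 × 30.01786 = $5631.70.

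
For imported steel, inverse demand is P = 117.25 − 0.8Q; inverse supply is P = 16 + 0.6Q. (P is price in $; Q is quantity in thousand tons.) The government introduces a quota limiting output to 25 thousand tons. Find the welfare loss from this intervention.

$1567.52 thousand

Competitive equilibrium: 117.25 − 0.8Q = 16 + 0.6Q → Q* = 72.3214, P* = 59.3929.
At Q = 25: demand price = 117.25 − 0.8·25 = 97.25; supply price = 16 + 0.6·25 = 31.
ΔQ = 72.3214 − 25 = 47.3214; wedge = 97.25 − 31 = 66.25.
Welfare loss = ½ × 47.3214 × 66.25 = $1567.52 thousand.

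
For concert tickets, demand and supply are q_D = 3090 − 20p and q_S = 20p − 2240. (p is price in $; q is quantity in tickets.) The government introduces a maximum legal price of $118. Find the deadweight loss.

$4651.25

In inverse form: demand p = 154.5 − 0.05q, supply p = 112 + 0.05q.
Competitive equilibrium: 154.5 − 0.05q = 112 + 0.05q → q* = 425, p* = 133.25.
At the ceiling p = 118, quantity supplied = (118 − 112)/0.05 = 120.
Willingness to pay at q' = 120: 154.5 − 0.05·120 = 148.5.
Δq = 425 − 120 = 305; wedge = 148.5 − 118 = 30.5.
The triangle = ½ × 305 × 30.5 = $4651.25.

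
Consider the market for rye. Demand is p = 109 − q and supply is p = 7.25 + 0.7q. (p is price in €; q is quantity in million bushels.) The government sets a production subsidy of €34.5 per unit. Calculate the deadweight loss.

€350.07 million

Competitive equilibrium: 109 − q = 7.25 + 0.7q → q* = 59.8529, p* = 49.1471.
The subsidy lowers effective supply by 34.5: p = 0.7q − 27.25.
New quantity: 109 − q = 0.7q − 27.25 → q' = 80.1471.
Overproduction Δq = 80.1471 − 59.8529 = 20.2942; wedge = subsidy = 34.5.
Deadweight loss = ½ × 20.2942 × 34.5 = €350.07 million.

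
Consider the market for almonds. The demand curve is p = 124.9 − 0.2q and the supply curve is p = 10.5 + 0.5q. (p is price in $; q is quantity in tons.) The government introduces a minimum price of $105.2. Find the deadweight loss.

Competitive equilibrium: 124.9 − 0.2q = 10.5 + 0.5q → q* = 163.4286, p* = 92.2143.
At the floor p = 105.2, quantity demanded = (124.9 − 105.2)/0.2 = 98.5.
Sellers' marginal cost at q' = 98.5: 10.5 + 0.5·98.5 = 59.75.
Δq = 163.4286 − 98.5 = 64.9286; wedge = 105.2 − 59.75 = 45.45.
DWL = ½ × 64.9286 × 45.45 = $1475.50.

$1475.50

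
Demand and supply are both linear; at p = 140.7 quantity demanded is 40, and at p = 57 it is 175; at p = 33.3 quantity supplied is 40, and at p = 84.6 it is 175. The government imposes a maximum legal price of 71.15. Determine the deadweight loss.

30.38

Demand slope = (57 − 140.7)/(175 − 40) = −0.62, so p = 165.5 − 0.62q.
Supply slope = (84.6 − 33.3)/(175 − 40) = 0.38, so p = 18.1 + 0.38q.
Competitive equilibrium: 165.5 − 0.62q = 18.1 + 0.38q → q* = 147.4, p* = 74.112.
At the ceiling p = 71.15, quantity supplied = (71.15 − 18.1)/0.38 = 139.6053.
Willingness to pay at q' = 139.6053: 165.5 − 0.62·139.6053 = 78.9447.
Δq = 147.4 − 139.6053 = 7.7947; wedge = 78.9447 − 71.15 = 7.7947.
The triangle = ½ × 7.7947 × 7.7947 = 30.38.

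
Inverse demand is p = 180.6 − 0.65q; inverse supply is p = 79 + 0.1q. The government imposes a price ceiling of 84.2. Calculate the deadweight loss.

Competitive equilibrium: 180.6 − 0.65q = 79 + 0.1q → q* = 135.4667, p* = 92.5467.
At the ceiling p = 84.2, quantity supplied = (84.2 − 79)/0.1 = 52.
Willingness to pay at q' = 52: 180.6 − 0.65·52 = 146.8.
Δq = 135.4667 − 52 = 83.4667; wedge = 146.8 − 84.2 = 62.6.
Deadweight loss = ½ × 83.4667 × 62.6 = 2612.51.

2612.51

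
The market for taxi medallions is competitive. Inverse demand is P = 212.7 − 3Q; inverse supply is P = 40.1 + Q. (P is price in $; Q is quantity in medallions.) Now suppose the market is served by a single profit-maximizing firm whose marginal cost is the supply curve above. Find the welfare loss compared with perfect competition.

$683.97

Competitive equilibrium: 212.7 − 3Q = 40.1 + Q → Q* = 43.15, P* = 83.25.
Marginal revenue: MR = 212.7 − 6Q. Set MR = MC: 212.7 − 6Q = 40.1 + Q → Q_m = 24.6571.
Price P_m = 212.7 − 3·24.6571 = 138.7287; MC(Q_m) = 40.1 + 1·24.6571 = 64.7571.
Competitive Q* = 43.15, so ΔQ = 18.4929; wedge = 138.7287 − 64.7571 = 73.9716.
DWL = ½ × 18.4929 × 73.9716 = $683.97.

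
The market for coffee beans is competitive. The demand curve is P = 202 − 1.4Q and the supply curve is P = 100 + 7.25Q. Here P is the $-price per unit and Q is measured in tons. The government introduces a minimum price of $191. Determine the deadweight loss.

$66.96

Competitive equilibrium: 202 − 1.4Q = 100 + 7.25Q → Q* = 11.7919, P* = 185.4913.
At the floor P = 191, quantity demanded = (202 − 191)/1.4 = 7.8571.
Sellers' marginal cost at Q' = 7.8571: 100 + 7.25·7.8571 = 156.964.
ΔQ = 11.7919 − 7.8571 = 3.9348; wedge = 191 − 156.964 = 34.036.
Welfare loss = ½ × 3.9348 × 34.036 = $66.96.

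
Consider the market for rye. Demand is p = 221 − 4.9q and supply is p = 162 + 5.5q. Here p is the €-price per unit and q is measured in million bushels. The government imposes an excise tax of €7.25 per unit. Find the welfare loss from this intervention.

€2.53 million

Competitive equilibrium: 221 − 4.9q = 162 + 5.5q → q* = 5.6731, p* = 193.2019.
With the tax, the buyer price exceeds the seller price by 7.25: (221 − 4.9q) − (162 + 5.5q) = 7.25 → q' = 4.976.
Δq = 5.6731 − 4.976 = 0.6971; the wedge equals the tax, 7.25.
DWL = ½ × 0.6971 × 7.25 = €2.53 million.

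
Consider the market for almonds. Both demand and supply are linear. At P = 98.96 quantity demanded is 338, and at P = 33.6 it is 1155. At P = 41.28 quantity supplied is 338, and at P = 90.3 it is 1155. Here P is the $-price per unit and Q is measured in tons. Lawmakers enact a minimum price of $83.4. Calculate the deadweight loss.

$3311.44

Demand slope = (33.6 − 98.96)/(1155 − 338) = −0.08, so P = 126 − 0.08Q.
Supply slope = (90.3 − 41.28)/(1155 − 338) = 0.06, so P = 21 + 0.06Q.
Competitive equilibrium: 126 − 0.08Q = 21 + 0.06Q → Q* = 750, P* = 66.
At the floor P = 83.4, quantity demanded = (126 − 83.4)/0.08 = 532.5.
Sellers' marginal cost at Q' = 532.5: 21 + 0.06·532.5 = 52.95.
ΔQ = 750 − 532.5 = 217.5; wedge = 83.4 − 52.95 = 30.45.
The triangle = ½ × 217.5 × 30.45 = $3311.44.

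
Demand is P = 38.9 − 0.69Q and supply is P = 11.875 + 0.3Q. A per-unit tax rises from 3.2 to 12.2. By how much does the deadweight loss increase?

70

Competitive equilibrium: 38.9 − 0.69Q = 11.875 + 0.3Q → Q* = 27.298, P* = 20.0644.
For a per-unit tax t: ΔQ = t/0.99, so DWL = ½·t·(t/0.99) = t²/1.98.
At t = 3.2: DWL = 5.172. At t = 12.2: DWL = 75.172.
Increase = 75.172 − 5.172 = 70.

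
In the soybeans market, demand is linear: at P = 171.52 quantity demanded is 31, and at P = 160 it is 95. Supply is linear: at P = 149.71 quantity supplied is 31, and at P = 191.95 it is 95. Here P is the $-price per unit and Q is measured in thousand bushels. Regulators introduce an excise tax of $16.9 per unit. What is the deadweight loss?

$170.01 thousand

Demand slope = (160 − 171.52)/(95 − 31) = −0.18, so P = 177.1 − 0.18Q.
Supply slope = (191.95 − 149.71)/(95 − 31) = 0.66, so P = 129.25 + 0.66Q.
Competitive equilibrium: 177.1 − 0.18Q = 129.25 + 0.66Q → Q* = 56.9643, P* = 166.8464.
With the tax, the buyer price exceeds the seller price by 16.9: (177.1 − 0.18Q) − (129.25 + 0.66Q) = 16.9 → Q' = 36.8452.
ΔQ = 56.9643 − 36.8452 = 20.1191; the wedge equals the tax, 16.9.
The triangle = ½ × 20.1191 × 16.9 = $170.01 thousand.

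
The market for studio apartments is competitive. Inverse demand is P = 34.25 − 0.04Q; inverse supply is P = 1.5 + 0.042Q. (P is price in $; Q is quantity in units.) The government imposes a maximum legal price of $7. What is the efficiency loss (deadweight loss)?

Competitive equilibrium: 34.25 − 0.04Q = 1.5 + 0.042Q → Q* = 399.3902, P* = 18.2744.
At the ceiling P = 7, quantity supplied = (7 − 1.5)/0.042 = 130.9524.
Willingness to pay at Q' = 130.9524: 34.25 − 0.04·130.9524 = 29.0119.
ΔQ = 399.3902 − 130.9524 = 268.4378; wedge = 29.0119 − 7 = 22.0119.
The triangle = ½ × 268.4378 × 22.0119 = $2954.41.

$2954.41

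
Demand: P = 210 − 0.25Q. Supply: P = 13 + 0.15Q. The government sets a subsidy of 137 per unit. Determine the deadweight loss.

23461.25

Competitive equilibrium: 210 − 0.25Q = 13 + 0.15Q → Q* = 492.5, P* = 86.875.
The subsidy lowers effective supply by 137: P = 0.15Q − 124.
New quantity: 210 − 0.25Q = 0.15Q − 124 → Q' = 835.
Overproduction ΔQ = 835 − 492.5 = 342.5; wedge = subsidy = 137.
DWL = ½ × 342.5 × 137 = 23461.25.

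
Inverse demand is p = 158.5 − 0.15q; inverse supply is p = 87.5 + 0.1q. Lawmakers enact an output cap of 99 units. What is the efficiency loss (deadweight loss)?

4278.125

Competitive equilibrium: 158.5 − 0.15q = 87.5 + 0.1q → q* = 284, p* = 115.9.
At q = 99: demand price = 158.5 − 0.15·99 = 143.65; supply price = 87.5 + 0.1·99 = 97.4.
Δq = 284 − 99 = 185; wedge = 143.65 − 97.4 = 46.25.
The triangle = ½ × 185 × 46.25 = 4278.125.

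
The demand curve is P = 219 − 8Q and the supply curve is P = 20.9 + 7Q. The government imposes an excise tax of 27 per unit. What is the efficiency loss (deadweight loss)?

Competitive equilibrium: 219 − 8Q = 20.9 + 7Q → Q* = 13.2067, P* = 113.3467.
With the tax, the buyer price exceeds the seller price by 27: (219 − 8Q) − (20.9 + 7Q) = 27 → Q' = 11.4067.
ΔQ = 13.2067 − 11.4067 = 1.8; the wedge equals the tax, 27.
Deadweight loss = ½ × 1.8 × 27 = 24.30.

24.30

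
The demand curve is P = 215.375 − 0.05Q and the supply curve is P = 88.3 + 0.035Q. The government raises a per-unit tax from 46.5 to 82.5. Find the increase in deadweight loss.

Competitive equilibrium: 215.375 − 0.05Q = 88.3 + 0.035Q → Q* = 1495, P* = 140.625.
For a per-unit tax t: ΔQ = t/0.085, so DWL = ½·t·(t/0.085) = t²/0.17.
At t = 46.5: DWL = 12719.118. At t = 82.5: DWL = 40036.765.
Increase = 40036.765 − 12719.118 = 27317.65.

27317.65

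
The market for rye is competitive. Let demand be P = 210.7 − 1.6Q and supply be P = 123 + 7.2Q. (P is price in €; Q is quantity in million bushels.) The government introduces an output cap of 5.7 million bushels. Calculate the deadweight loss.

Competitive equilibrium: 210.7 − 1.6Q = 123 + 7.2Q → Q* = 9.9659, P* = 194.7545.
At Q = 5.7: demand price = 210.7 − 1.6·5.7 = 201.58; supply price = 123 + 7.2·5.7 = 164.04.
ΔQ = 9.9659 − 5.7 = 4.2659; wedge = 201.58 − 164.04 = 37.54.
Deadweight loss = ½ × 4.2659 × 37.54 = €80.07 million.

€80.07 million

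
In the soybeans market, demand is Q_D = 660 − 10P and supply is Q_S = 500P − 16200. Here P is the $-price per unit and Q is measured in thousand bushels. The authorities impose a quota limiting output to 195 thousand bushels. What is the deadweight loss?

$921.39 thousand

In inverse form: demand P = 66 − 0.1Q, supply P = 32.4 + 0.002Q.
Competitive equilibrium: 66 − 0.1Q = 32.4 + 0.002Q → Q* = 329.4118, P* = 33.0588.
At Q = 195: demand price = 66 − 0.1·195 = 46.5; supply price = 32.4 + 0.002·195 = 32.79.
ΔQ = 329.4118 − 195 = 134.4118; wedge = 46.5 − 32.79 = 13.71.
The triangle = ½ × 134.4118 × 13.71 = $921.39 thousand.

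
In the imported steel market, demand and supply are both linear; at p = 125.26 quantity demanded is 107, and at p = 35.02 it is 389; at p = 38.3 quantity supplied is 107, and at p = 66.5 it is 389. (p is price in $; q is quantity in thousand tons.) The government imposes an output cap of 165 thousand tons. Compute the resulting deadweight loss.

Demand slope = (35.02 − 125.26)/(389 − 107) = −0.32, so p = 159.5 − 0.32q.
Supply slope = (66.5 − 38.3)/(389 − 107) = 0.1, so p = 27.6 + 0.1q.
Competitive equilibrium: 159.5 − 0.32q = 27.6 + 0.1q → q* = 314.0476, p* = 59.0048.
At q = 165: demand price = 159.5 − 0.32·165 = 106.7; supply price = 27.6 + 0.1·165 = 44.1.
Δq = 314.0476 − 165 = 149.0476; wedge = 106.7 − 44.1 = 62.6.
Welfare loss = ½ × 149.0476 × 62.6 = $4665.19 thousand.

$4665.19 thousand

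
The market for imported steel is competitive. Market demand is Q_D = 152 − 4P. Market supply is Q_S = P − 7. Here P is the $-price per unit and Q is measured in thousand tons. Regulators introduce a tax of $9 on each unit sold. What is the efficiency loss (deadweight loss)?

In inverse form: demand P = 38 − 0.25Q, supply P = 7 + Q.
Competitive equilibrium: 38 − 0.25Q = 7 + Q → Q* = 24.8, P* = 31.8.
With the tax, the buyer price exceeds the seller price by 9: (38 − 0.25Q) − (7 + Q) = 9 → Q' = 17.6.
ΔQ = 24.8 − 17.6 = 7.2; the wedge equals the tax, 9.
Welfare loss = ½ × 7.2 × 9 = $32.40 thousand.

$32.40 thousand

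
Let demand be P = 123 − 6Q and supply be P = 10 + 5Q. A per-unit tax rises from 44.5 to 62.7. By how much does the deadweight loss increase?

Competitive equilibrium: 123 − 6Q = 10 + 5Q → Q* = 10.2727, P* = 61.3636.
For a per-unit tax t: ΔQ = t/11, so DWL = ½·t·(t/11) = t²/22.
At t = 44.5: DWL = 90.011. At t = 62.7: DWL = 178.695.
Increase = 178.695 − 90.011 = 88.68.

88.68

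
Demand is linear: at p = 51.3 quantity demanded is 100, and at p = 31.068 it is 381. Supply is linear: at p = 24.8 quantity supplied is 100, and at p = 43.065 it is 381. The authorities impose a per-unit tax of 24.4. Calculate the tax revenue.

Demand slope = (31.068 − 51.3)/(381 − 100) = −0.072, so p = 58.5 − 0.072q.
Supply slope = (43.065 − 24.8)/(381 − 100) = 0.065, so p = 18.3 + 0.065q.
Competitive equilibrium: 58.5 − 0.072q = 18.3 + 0.065q → q* = 293.43066, p* = 37.37299.
With the tax, the buyer price exceeds the seller price by 24.4: (58.5 − 0.072q) − (18.3 + 0.065q) = 24.4 → q' = 115.32847.
Tax revenue = 24.4 × 115.32847 = 2814.01.

2814.01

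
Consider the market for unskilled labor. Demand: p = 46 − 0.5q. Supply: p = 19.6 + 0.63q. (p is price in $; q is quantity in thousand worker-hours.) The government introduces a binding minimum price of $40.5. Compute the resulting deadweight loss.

Competitive equilibrium: 46 − 0.5q = 19.6 + 0.63q → q* = 23.3628, p* = 34.3186.
At the floor p = 40.5, quantity demanded = (46 − 40.5)/0.5 = 11.
Sellers' marginal cost at q' = 11: 19.6 + 0.63·11 = 26.53.
Δq = 23.3628 − 11 = 12.3628; wedge = 40.5 − 26.53 = 13.97.
Deadweight loss = ½ × 12.3628 × 13.97 = $86.35 thousand.

$86.35 thousand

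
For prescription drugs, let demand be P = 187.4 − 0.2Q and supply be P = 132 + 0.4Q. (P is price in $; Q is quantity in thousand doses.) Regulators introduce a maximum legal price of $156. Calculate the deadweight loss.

$313.63 thousand

Competitive equilibrium: 187.4 − 0.2Q = 132 + 0.4Q → Q* = 92.3333, P* = 168.9333.
At the ceiling P = 156, quantity supplied = (156 − 132)/0.4 = 60.
Willingness to pay at Q' = 60: 187.4 − 0.2·60 = 175.4.
ΔQ = 92.3333 − 60 = 32.3333; wedge = 175.4 − 156 = 19.4.
Deadweight loss = ½ × 32.3333 × 19.4 = $313.63 thousand.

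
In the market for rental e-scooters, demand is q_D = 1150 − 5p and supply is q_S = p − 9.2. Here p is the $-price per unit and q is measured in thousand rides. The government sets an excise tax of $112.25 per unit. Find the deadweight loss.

$5250.03 thousand

In inverse form: demand p = 230 − 0.2q, supply p = 9.2 + q.
Competitive equilibrium: 230 − 0.2q = 9.2 + q → q* = 184, p* = 193.2.
With the tax, the buyer price exceeds the seller price by 112.25: (230 − 0.2q) − (9.2 + q) = 112.25 → q' = 90.4583.
Δq = 184 − 90.4583 = 93.5417; the wedge equals the tax, 112.25.
DWL = ½ × 93.5417 × 112.25 = $5250.03 thousand.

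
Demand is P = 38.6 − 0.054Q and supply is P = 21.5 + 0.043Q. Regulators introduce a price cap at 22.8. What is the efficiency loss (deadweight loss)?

Competitive equilibrium: 38.6 − 0.054Q = 21.5 + 0.043Q → Q* = 176.2887, P* = 29.0804.
At the ceiling P = 22.8, quantity supplied = (22.8 − 21.5)/0.043 = 30.2326.
Willingness to pay at Q' = 30.2326: 38.6 − 0.054·30.2326 = 36.9674.
ΔQ = 176.2887 − 30.2326 = 146.0561; wedge = 36.9674 − 22.8 = 14.1674.
DWL = ½ × 146.0561 × 14.1674 = 1034.62.

1034.62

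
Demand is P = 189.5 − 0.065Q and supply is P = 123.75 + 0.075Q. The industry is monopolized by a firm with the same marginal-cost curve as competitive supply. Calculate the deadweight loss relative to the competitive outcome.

Competitive equilibrium: 189.5 − 0.065Q = 123.75 + 0.075Q → Q* = 469.64286, P* = 158.97321.
Marginal revenue: MR = 189.5 − 0.13Q. Set MR = MC: 189.5 − 0.13Q = 123.75 + 0.075Q → Q_m = 320.73171.
Price P_m = 189.5 − 0.065·320.73171 = 168.65244; MC(Q_m) = 123.75 + 0.075·320.73171 = 147.80488.
Competitive Q* = 469.64286, so ΔQ = 148.91115; wedge = 168.65244 − 147.80488 = 20.84756.
DWL = ½ × 148.91115 × 20.84756 = 1552.22.

1552.22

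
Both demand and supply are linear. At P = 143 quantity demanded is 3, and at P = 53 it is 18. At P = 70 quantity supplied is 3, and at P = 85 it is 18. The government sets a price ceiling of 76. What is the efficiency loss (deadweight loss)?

68.64

Demand slope = (53 − 143)/(18 − 3) = −6, so P = 161 − 6Q.
Supply slope = (85 − 70)/(18 − 3) = 1, so P = 67 + Q.
Competitive equilibrium: 161 − 6Q = 67 + Q → Q* = 13.4286, P* = 80.4286.
At the ceiling P = 76, quantity supplied = (76 − 67)/1 = 9.
Willingness to pay at Q' = 9: 161 − 6·9 = 107.
ΔQ = 13.4286 − 9 = 4.4286; wedge = 107 − 76 = 31.
The triangle = ½ × 4.4286 × 31 = 68.64.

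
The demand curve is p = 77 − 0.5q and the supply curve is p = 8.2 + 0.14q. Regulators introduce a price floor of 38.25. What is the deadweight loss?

Competitive equilibrium: 77 − 0.5q = 8.2 + 0.14q → q* = 107.5, p* = 23.25.
At the floor p = 38.25, quantity demanded = (77 − 38.25)/0.5 = 77.5.
Sellers' marginal cost at q' = 77.5: 8.2 + 0.14·77.5 = 19.05.
Δq = 107.5 − 77.5 = 30; wedge = 38.25 − 19.05 = 19.2.
DWL = ½ × 30 × 19.2 = 288.

288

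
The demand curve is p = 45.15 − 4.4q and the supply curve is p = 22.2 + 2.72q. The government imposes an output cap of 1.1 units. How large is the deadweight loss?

16.05

Competitive equilibrium: 45.15 − 4.4q = 22.2 + 2.72q → q* = 3.2233, p* = 30.9674.
At q = 1.1: demand price = 45.15 − 4.4·1.1 = 40.31; supply price = 22.2 + 2.72·1.1 = 25.192.
Δq = 3.2233 − 1.1 = 2.1233; wedge = 40.31 − 25.192 = 15.118.
Welfare loss = ½ × 2.1233 × 15.118 = 16.05.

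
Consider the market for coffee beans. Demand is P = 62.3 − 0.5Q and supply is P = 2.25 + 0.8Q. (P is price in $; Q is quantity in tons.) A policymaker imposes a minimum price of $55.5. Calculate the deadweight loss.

Competitive equilibrium: 62.3 − 0.5Q = 2.25 + 0.8Q → Q* = 46.1923, P* = 39.2038.
At the floor P = 55.5, quantity demanded = (62.3 − 55.5)/0.5 = 13.6.
Sellers' marginal cost at Q' = 13.6: 2.25 + 0.8·13.6 = 13.13.
ΔQ = 46.1923 − 13.6 = 32.5923; wedge = 55.5 − 13.13 = 42.37.
Deadweight loss = ½ × 32.5923 × 42.37 = $690.47.

$690.47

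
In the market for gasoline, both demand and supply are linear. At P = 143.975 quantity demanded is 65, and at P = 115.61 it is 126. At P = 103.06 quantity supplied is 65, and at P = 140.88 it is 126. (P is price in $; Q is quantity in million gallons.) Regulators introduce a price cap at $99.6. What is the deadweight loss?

Demand slope = (115.61 − 143.975)/(126 − 65) = −0.465, so P = 174.2 − 0.465Q.
Supply slope = (140.88 − 103.06)/(126 − 65) = 0.62, so P = 62.76 + 0.62Q.
Competitive equilibrium: 174.2 − 0.465Q = 62.76 + 0.62Q → Q* = 102.7097, P* = 126.44.
At the ceiling P = 99.6, quantity supplied = (99.6 − 62.76)/0.62 = 59.4194.
Willingness to pay at Q' = 59.4194: 174.2 − 0.465·59.4194 = 146.57.
ΔQ = 102.7097 − 59.4194 = 43.2903; wedge = 146.57 − 99.6 = 46.97.
DWL = ½ × 43.2903 × 46.97 = $1016.67 million.

$1016.67 million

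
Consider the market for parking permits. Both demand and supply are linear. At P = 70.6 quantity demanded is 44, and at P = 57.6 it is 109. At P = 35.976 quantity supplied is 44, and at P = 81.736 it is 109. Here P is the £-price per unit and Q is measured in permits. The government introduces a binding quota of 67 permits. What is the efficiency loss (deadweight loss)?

Demand slope = (57.6 − 70.6)/(109 − 44) = −0.2, so P = 79.4 − 0.2Q.
Supply slope = (81.736 − 35.976)/(109 − 44) = 0.704, so P = 5 + 0.704Q.
Competitive equilibrium: 79.4 − 0.2Q = 5 + 0.704Q → Q* = 82.3009, P* = 62.9398.
At Q = 67: demand price = 79.4 − 0.2·67 = 66; supply price = 5 + 0.704·67 = 52.168.
ΔQ = 82.3009 − 67 = 15.3009; wedge = 66 − 52.168 = 13.832.
Deadweight loss = ½ × 15.3009 × 13.832 = £105.82.

£105.82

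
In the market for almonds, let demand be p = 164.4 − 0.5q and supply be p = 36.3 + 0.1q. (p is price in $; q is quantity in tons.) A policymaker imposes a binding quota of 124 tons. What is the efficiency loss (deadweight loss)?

Competitive equilibrium: 164.4 − 0.5q = 36.3 + 0.1q → q* = 213.5, p* = 57.65.
At q = 124: demand price = 164.4 − 0.5·124 = 102.4; supply price = 36.3 + 0.1·124 = 48.7.
Δq = 213.5 − 124 = 89.5; wedge = 102.4 − 48.7 = 53.7.
Welfare loss = ½ × 89.5 × 53.7 = $2403.075.

$2403.075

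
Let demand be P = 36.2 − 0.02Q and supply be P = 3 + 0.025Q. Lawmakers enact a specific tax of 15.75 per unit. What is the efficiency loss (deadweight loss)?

2756.25

Competitive equilibrium: 36.2 − 0.02Q = 3 + 0.025Q → Q* = 737.7778, P* = 21.4444.
With the tax, the buyer price exceeds the seller price by 15.75: (36.2 − 0.02Q) − (3 + 0.025Q) = 15.75 → Q' = 387.7778.
ΔQ = 737.7778 − 387.7778 = 350; the wedge equals the tax, 15.75.
Deadweight loss = ½ × 350 × 15.75 = 2756.25.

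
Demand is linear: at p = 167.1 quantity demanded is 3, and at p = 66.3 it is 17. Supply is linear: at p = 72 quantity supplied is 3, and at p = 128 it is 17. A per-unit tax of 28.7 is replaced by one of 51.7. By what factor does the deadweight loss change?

3.245

Demand slope = (66.3 − 167.1)/(17 − 3) = −7.2, so p = 188.7 − 7.2q.
Supply slope = (128 − 72)/(17 − 3) = 4, so p = 60 + 4q.
Competitive equilibrium: 188.7 − 7.2q = 60 + 4q → q* = 11.4911, p* = 105.9643.
For a per-unit tax t: Δq = t/11.2, so DWL = ½·t·(t/11.2) = t²/22.4.
At t = 28.7: DWL = 36.772. At t = 51.7: DWL = 119.325.
Ratio = (51.7/28.7)² = 3.245.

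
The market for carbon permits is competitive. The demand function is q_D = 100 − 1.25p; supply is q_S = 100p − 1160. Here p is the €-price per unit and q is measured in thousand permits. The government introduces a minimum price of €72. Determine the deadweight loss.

€2244.50 thousand

In inverse form: demand p = 80 − 0.8q, supply p = 11.6 + 0.01q.
Competitive equilibrium: 80 − 0.8q = 11.6 + 0.01q → q* = 84.4444, p* = 12.4444.
At the floor p = 72, quantity demanded = (80 − 72)/0.8 = 10.
Sellers' marginal cost at q' = 10: 11.6 + 0.01·10 = 11.7.
Δq = 84.4444 − 10 = 74.4444; wedge = 72 − 11.7 = 60.3.
The triangle = ½ × 74.4444 × 60.3 = €2244.50 thousand.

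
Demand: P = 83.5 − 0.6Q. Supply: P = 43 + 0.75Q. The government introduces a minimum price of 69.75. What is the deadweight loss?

Competitive equilibrium: 83.5 − 0.6Q = 43 + 0.75Q → Q* = 30, P* = 65.5.
At the floor P = 69.75, quantity demanded = (83.5 − 69.75)/0.6 = 22.9167.
Sellers' marginal cost at Q' = 22.9167: 43 + 0.75·22.9167 = 60.1875.
ΔQ = 30 − 22.9167 = 7.0833; wedge = 69.75 − 60.1875 = 9.5625.
The triangle = ½ × 7.0833 × 9.5625 = 33.87.

33.87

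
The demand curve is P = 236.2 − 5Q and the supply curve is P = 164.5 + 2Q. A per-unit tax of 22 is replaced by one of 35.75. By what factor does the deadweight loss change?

2.641

Competitive equilibrium: 236.2 − 5Q = 164.5 + 2Q → Q* = 10.2429, P* = 184.9857.
For a per-unit tax t: ΔQ = t/7, so DWL = ½·t·(t/7) = t²/14.
At t = 22: DWL = 34.571. At t = 35.75: DWL = 91.290.
Ratio = (35.75/22)² = 2.641.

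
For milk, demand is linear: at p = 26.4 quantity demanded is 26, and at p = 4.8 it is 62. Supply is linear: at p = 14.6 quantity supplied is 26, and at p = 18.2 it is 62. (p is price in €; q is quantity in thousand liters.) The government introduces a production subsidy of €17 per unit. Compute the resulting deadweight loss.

€206.43 thousand

Demand slope = (4.8 − 26.4)/(62 − 26) = −0.6, so p = 42 − 0.6q.
Supply slope = (18.2 − 14.6)/(62 − 26) = 0.1, so p = 12 + 0.1q.
Competitive equilibrium: 42 − 0.6q = 12 + 0.1q → q* = 42.8571, p* = 16.2857.
The subsidy lowers effective supply by 17: p = 0.1q − 5.
New quantity: 42 − 0.6q = 0.1q − 5 → q' = 67.1429.
Overproduction Δq = 67.1429 − 42.8571 = 24.2858; wedge = subsidy = 17.
Deadweight loss = ½ × 24.2858 × 17 = €206.43 thousand.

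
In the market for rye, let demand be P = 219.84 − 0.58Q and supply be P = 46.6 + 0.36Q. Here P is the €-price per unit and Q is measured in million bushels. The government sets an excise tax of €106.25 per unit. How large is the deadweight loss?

Competitive equilibrium: 219.84 − 0.58Q = 46.6 + 0.36Q → Q* = 184.2979, P* = 112.9472.
With the tax, the buyer price exceeds the seller price by 106.25: (219.84 − 0.58Q) − (46.6 + 0.36Q) = 106.25 → Q' = 71.266.
ΔQ = 184.2979 − 71.266 = 113.0319; the wedge equals the tax, 106.25.
Deadweight loss = ½ × 113.0319 × 106.25 = €6004.82 million.

€6004.82 million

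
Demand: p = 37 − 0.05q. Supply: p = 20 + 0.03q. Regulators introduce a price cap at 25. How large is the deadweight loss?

84.03

Competitive equilibrium: 37 − 0.05q = 20 + 0.03q → q* = 212.5, p* = 26.375.
At the ceiling p = 25, quantity supplied = (25 − 20)/0.03 = 166.6667.
Willingness to pay at q' = 166.6667: 37 − 0.05·166.6667 = 28.6667.
Δq = 212.5 − 166.6667 = 45.8333; wedge = 28.6667 − 25 = 3.6667.
Welfare loss = ½ × 45.8333 × 3.6667 = 84.03.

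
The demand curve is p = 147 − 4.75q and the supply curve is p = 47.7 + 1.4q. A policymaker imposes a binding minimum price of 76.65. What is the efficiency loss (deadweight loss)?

5.49

Competitive equilibrium: 147 − 4.75q = 47.7 + 1.4q → q* = 16.1463, p* = 70.3049.
At the floor p = 76.65, quantity demanded = (147 − 76.65)/4.75 = 14.8105.
Sellers' marginal cost at q' = 14.8105: 47.7 + 1.4·14.8105 = 68.4347.
Δq = 16.1463 − 14.8105 = 1.3358; wedge = 76.65 − 68.4347 = 8.2153.
The triangle = ½ × 1.3358 × 8.2153 = 5.49.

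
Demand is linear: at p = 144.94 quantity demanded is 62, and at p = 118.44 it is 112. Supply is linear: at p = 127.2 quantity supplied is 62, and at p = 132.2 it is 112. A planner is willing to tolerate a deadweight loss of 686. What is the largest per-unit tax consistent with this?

29.4

Demand slope = (118.44 − 144.94)/(112 − 62) = −0.53, so p = 177.8 − 0.53q.
Supply slope = (132.2 − 127.2)/(112 − 62) = 0.1, so p = 121 + 0.1q.
Competitive equilibrium: 177.8 − 0.53q = 121 + 0.1q → q* = 90.1587, p* = 130.0159.
A tax t gives Δq = t/0.63 and wedge t, so DWL = t²/1.26.
t²/1.26 = 686 → t² = 864.36 → t = 29.4.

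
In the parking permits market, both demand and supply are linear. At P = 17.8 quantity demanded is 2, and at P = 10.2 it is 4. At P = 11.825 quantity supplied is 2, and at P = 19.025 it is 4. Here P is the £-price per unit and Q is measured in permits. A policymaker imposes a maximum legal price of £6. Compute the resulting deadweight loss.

£21.77

Demand slope = (10.2 − 17.8)/(4 − 2) = −3.8, so P = 25.4 − 3.8Q.
Supply slope = (19.025 − 11.825)/(4 − 2) = 3.6, so P = 4.625 + 3.6Q.
Competitive equilibrium: 25.4 − 3.8Q = 4.625 + 3.6Q → Q* = 2.8074, P* = 14.7318.
At the ceiling P = 6, quantity supplied = (6 − 4.625)/3.6 = 0.3819.
Willingness to pay at Q' = 0.3819: 25.4 − 3.8·0.3819 = 23.9488.
ΔQ = 2.8074 − 0.3819 = 2.4255; wedge = 23.9488 − 6 = 17.9488.
Welfare loss = ½ × 2.4255 × 17.9488 = £21.77.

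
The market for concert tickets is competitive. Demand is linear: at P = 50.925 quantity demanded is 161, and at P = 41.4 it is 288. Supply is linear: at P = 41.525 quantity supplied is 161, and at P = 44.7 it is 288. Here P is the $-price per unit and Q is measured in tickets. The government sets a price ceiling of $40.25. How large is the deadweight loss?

Demand slope = (41.4 − 50.925)/(288 − 161) = −0.075, so P = 63 − 0.075Q.
Supply slope = (44.7 − 41.525)/(288 − 161) = 0.025, so P = 37.5 + 0.025Q.
Competitive equilibrium: 63 − 0.075Q = 37.5 + 0.025Q → Q* = 255, P* = 43.875.
At the ceiling P = 40.25, quantity supplied = (40.25 − 37.5)/0.025 = 110.
Willingness to pay at Q' = 110: 63 − 0.075·110 = 54.75.
ΔQ = 255 − 110 = 145; wedge = 54.75 − 40.25 = 14.5.
Deadweight loss = ½ × 145 × 14.5 = $1051.25.

$1051.25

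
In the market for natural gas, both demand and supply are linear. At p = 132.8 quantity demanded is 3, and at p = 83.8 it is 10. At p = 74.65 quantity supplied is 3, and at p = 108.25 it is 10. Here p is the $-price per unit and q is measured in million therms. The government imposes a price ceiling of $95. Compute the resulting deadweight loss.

$2.80 million

Demand slope = (83.8 − 132.8)/(10 − 3) = −7, so p = 153.8 − 7q.
Supply slope = (108.25 − 74.65)/(10 − 3) = 4.8, so p = 60.25 + 4.8q.
Competitive equilibrium: 153.8 − 7q = 60.25 + 4.8q → q* = 7.928, p* = 98.3042.
At the ceiling p = 95, quantity supplied = (95 − 60.25)/4.8 = 7.2396.
Willingness to pay at q' = 7.2396: 153.8 − 7·7.2396 = 103.1228.
Δq = 7.928 − 7.2396 = 0.6884; wedge = 103.1228 − 95 = 8.1228.
DWL = ½ × 0.6884 × 8.1228 = $2.80 million.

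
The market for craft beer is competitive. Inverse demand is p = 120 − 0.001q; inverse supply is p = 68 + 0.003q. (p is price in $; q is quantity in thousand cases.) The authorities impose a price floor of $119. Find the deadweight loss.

$288000 thousand

Competitive equilibrium: 120 − 0.001q = 68 + 0.003q → q* = 13000, p* = 107.
At the floor p = 119, quantity demanded = (120 − 119)/0.001 = 1000.
Sellers' marginal cost at q' = 1000: 68 + 0.003·1000 = 71.
Δq = 13000 − 1000 = 12000; wedge = 119 − 71 = 48.
DWL = ½ × 12000 × 48 = $288000 thousand.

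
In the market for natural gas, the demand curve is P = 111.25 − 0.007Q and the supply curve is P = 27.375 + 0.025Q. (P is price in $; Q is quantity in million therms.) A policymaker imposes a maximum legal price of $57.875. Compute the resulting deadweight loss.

Competitive equilibrium: 111.25 − 0.007Q = 27.375 + 0.025Q → Q* = 2621.0938, P* = 92.9023.
At the ceiling P = 57.875, quantity supplied = (57.875 − 27.375)/0.025 = 1220.
Willingness to pay at Q' = 1220: 111.25 − 0.007·1220 = 102.71.
ΔQ = 2621.0938 − 1220 = 1401.0938; wedge = 102.71 − 57.875 = 44.835.
The triangle = ½ × 1401.0938 × 44.835 = $31409.02 million.

$31409.02 million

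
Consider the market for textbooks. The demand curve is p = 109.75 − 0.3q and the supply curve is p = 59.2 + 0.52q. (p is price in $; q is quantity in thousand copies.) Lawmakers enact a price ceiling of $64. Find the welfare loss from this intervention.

$1126.43 thousand

Competitive equilibrium: 109.75 − 0.3q = 59.2 + 0.52q → q* = 61.6463, p* = 91.2561.
At the ceiling p = 64, quantity supplied = (64 − 59.2)/0.52 = 9.2308.
Willingness to pay at q' = 9.2308: 109.75 − 0.3·9.2308 = 106.9808.
Δq = 61.6463 − 9.2308 = 52.4155; wedge = 106.9808 − 64 = 42.9808.
The triangle = ½ × 52.4155 × 42.9808 = $1126.43 thousand.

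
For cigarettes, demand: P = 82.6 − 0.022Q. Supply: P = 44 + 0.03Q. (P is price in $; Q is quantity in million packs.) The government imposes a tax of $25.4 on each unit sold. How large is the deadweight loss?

Competitive equilibrium: 82.6 − 0.022Q = 44 + 0.03Q → Q* = 742.3077, P* = 66.2692.
With the tax, the buyer price exceeds the seller price by 25.4: (82.6 − 0.022Q) − (44 + 0.03Q) = 25.4 → Q' = 253.8462.
ΔQ = 742.3077 − 253.8462 = 488.4615; the wedge equals the tax, 25.4.
DWL = ½ × 488.4615 × 25.4 = $6203.46 million.

$6203.46 million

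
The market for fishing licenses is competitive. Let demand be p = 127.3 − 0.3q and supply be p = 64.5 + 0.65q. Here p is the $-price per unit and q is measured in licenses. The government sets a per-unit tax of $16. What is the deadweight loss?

$134.74

Competitive equilibrium: 127.3 − 0.3q = 64.5 + 0.65q → q* = 66.1053, p* = 107.4684.
With the tax, the buyer price exceeds the seller price by 16: (127.3 − 0.3q) − (64.5 + 0.65q) = 16 → q' = 49.2632.
Δq = 66.1053 − 49.2632 = 16.8421; the wedge equals the tax, 16.
DWL = ½ × 16.8421 × 16 = $134.74.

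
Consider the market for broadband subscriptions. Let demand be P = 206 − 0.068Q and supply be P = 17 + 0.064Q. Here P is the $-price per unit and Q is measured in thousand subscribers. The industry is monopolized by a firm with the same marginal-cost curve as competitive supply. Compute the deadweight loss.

Competitive equilibrium: 206 − 0.068Q = 17 + 0.064Q → Q* = 1431.8182, P* = 108.6364.
Marginal revenue: MR = 206 − 0.136Q. Set MR = MC: 206 − 0.136Q = 17 + 0.064Q → Q_m = 945.
Price P_m = 206 − 0.068·945 = 141.74; MC(Q_m) = 17 + 0.064·945 = 77.48.
Competitive Q* = 1431.8182, so ΔQ = 486.8182; wedge = 141.74 − 77.48 = 64.26.
The triangle = ½ × 486.8182 × 64.26 = $15641.47 thousand.

$15641.47 thousand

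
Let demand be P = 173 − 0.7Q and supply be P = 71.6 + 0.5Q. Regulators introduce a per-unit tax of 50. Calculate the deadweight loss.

1041.67

Competitive equilibrium: 173 − 0.7Q = 71.6 + 0.5Q → Q* = 84.5, P* = 113.85.
With the tax, the buyer price exceeds the seller price by 50: (173 − 0.7Q) − (71.6 + 0.5Q) = 50 → Q' = 42.8333.
ΔQ = 84.5 − 42.8333 = 41.6667; the wedge equals the tax, 50.
DWL = ½ × 41.6667 × 50 = 1041.67.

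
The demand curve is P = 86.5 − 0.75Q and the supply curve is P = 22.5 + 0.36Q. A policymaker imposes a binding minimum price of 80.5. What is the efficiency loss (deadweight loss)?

1368.57

Competitive equilibrium: 86.5 − 0.75Q = 22.5 + 0.36Q → Q* = 57.6577, P* = 43.2568.
At the floor P = 80.5, quantity demanded = (86.5 − 80.5)/0.75 = 8.
Sellers' marginal cost at Q' = 8: 22.5 + 0.36·8 = 25.38.
ΔQ = 57.6577 − 8 = 49.6577; wedge = 80.5 − 25.38 = 55.12.
The triangle = ½ × 49.6577 × 55.12 = 1368.57.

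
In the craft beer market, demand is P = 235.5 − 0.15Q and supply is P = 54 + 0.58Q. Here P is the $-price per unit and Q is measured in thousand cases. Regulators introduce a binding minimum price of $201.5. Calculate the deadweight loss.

$176.07 thousand

Competitive equilibrium: 235.5 − 0.15Q = 54 + 0.58Q → Q* = 248.6301, P* = 198.2055.
At the floor P = 201.5, quantity demanded = (235.5 − 201.5)/0.15 = 226.6667.
Sellers' marginal cost at Q' = 226.6667: 54 + 0.58·226.6667 = 185.4667.
ΔQ = 248.6301 − 226.6667 = 21.9634; wedge = 201.5 − 185.4667 = 16.0333.
The triangle = ½ × 21.9634 × 16.0333 = $176.07 thousand.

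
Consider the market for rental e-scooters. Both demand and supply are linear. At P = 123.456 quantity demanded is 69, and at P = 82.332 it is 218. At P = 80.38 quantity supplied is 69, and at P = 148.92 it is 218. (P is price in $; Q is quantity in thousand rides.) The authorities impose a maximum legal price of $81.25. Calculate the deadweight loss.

$1180.40 thousand

Demand slope = (82.332 − 123.456)/(218 − 69) = −0.276, so P = 142.5 − 0.276Q.
Supply slope = (148.92 − 80.38)/(218 − 69) = 0.46, so P = 48.64 + 0.46Q.
Competitive equilibrium: 142.5 − 0.276Q = 48.64 + 0.46Q → Q* = 127.52717, P* = 107.3025.
At the ceiling P = 81.25, quantity supplied = (81.25 − 48.64)/0.46 = 70.8913.
Willingness to pay at Q' = 70.8913: 142.5 − 0.276·70.8913 = 122.934.
ΔQ = 127.52717 − 70.8913 = 56.63587; wedge = 122.934 − 81.25 = 41.684.
Welfare loss = ½ × 56.63587 × 41.684 = $1180.40 thousand.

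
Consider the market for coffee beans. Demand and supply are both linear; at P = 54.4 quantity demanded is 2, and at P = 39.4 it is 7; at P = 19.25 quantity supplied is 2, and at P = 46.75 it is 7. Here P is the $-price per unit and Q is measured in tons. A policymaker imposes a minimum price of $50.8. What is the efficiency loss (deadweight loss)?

$36.62

Demand slope = (39.4 − 54.4)/(7 − 2) = −3, so P = 60.4 − 3Q.
Supply slope = (46.75 − 19.25)/(7 − 2) = 5.5, so P = 8.25 + 5.5Q.
Competitive equilibrium: 60.4 − 3Q = 8.25 + 5.5Q → Q* = 6.1353, P* = 41.9941.
At the floor P = 50.8, quantity demanded = (60.4 − 50.8)/3 = 3.2.
Sellers' marginal cost at Q' = 3.2: 8.25 + 5.5·3.2 = 25.85.
ΔQ = 6.1353 − 3.2 = 2.9353; wedge = 50.8 − 25.85 = 24.95.
Welfare loss = ½ × 2.9353 × 24.95 = $36.62.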